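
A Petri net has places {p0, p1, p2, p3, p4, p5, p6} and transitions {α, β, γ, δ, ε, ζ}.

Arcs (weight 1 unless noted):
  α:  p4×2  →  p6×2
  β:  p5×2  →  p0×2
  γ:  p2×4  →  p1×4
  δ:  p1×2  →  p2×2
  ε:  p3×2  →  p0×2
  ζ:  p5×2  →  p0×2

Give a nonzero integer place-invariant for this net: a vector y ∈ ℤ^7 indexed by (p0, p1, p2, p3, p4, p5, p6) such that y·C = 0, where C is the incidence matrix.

Incidence matrix C (rows=places, cols=transitions):
        α    β    γ    δ    ε    ζ
   p0   0    2    0    0    2    2
   p1   0    0    4   -2    0    0
   p2   0    0   -4    2    0    0
   p3   0    0    0    0   -2    0
   p4  -2    0    0    0    0    0
   p5   0   -2    0    0    0   -2
   p6   2    0    0    0    0    0

Candidate y = [0, 1, 1, 0, 0, 0, 0]; check y·C column-wise:
  col α: 1·0 + 1·0 + 0·-2 + 0·2 = 0
  col β: 0·2 + 1·0 + 1·0 + 0·-2 = 0
  col γ: 1·4 + 1·-4 = 0
  col δ: 1·-2 + 1·2 = 0
  col ε: 0·2 + 1·0 + 1·0 + 0·-2 = 0
  col ζ: 0·2 + 1·0 + 1·0 + 0·-2 = 0

y = (p0:0, p1:1, p2:1, p3:0, p4:0, p5:0, p6:0)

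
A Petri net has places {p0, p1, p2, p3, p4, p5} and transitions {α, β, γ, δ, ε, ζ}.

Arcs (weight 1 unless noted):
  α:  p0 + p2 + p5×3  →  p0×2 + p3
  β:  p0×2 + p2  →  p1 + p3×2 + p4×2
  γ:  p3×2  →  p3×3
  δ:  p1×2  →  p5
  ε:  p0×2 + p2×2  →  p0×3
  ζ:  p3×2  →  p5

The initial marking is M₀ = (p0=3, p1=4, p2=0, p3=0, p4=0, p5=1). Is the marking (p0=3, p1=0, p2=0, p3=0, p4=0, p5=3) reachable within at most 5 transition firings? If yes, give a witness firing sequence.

step 1: fire δ:  (p0=3, p1=4, p2=0, p3=0, p4=0, p5=1) → (p0=3, p1=2, p2=0, p3=0, p4=0, p5=2)
step 2: fire δ:  (p0=3, p1=2, p2=0, p3=0, p4=0, p5=2) → (p0=3, p1=0, p2=0, p3=0, p4=0, p5=3)

YES — reachable via ⟨δ, δ⟩ (2 firings)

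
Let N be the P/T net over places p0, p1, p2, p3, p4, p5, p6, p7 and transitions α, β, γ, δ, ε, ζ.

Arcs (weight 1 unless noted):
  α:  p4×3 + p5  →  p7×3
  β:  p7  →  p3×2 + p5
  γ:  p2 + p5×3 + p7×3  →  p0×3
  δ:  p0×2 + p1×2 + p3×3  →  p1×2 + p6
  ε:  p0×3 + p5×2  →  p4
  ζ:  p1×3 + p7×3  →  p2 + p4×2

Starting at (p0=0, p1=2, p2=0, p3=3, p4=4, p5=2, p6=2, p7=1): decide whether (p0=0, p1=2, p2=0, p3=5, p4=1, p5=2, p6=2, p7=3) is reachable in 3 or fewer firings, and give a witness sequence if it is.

step 1: fire α:  (p0=0, p1=2, p2=0, p3=3, p4=4, p5=2, p6=2, p7=1) → (p0=0, p1=2, p2=0, p3=3, p4=1, p5=1, p6=2, p7=4)
step 2: fire β:  (p0=0, p1=2, p2=0, p3=3, p4=1, p5=1, p6=2, p7=4) → (p0=0, p1=2, p2=0, p3=5, p4=1, p5=2, p6=2, p7=3)

YES — reachable via ⟨α, β⟩ (2 firings)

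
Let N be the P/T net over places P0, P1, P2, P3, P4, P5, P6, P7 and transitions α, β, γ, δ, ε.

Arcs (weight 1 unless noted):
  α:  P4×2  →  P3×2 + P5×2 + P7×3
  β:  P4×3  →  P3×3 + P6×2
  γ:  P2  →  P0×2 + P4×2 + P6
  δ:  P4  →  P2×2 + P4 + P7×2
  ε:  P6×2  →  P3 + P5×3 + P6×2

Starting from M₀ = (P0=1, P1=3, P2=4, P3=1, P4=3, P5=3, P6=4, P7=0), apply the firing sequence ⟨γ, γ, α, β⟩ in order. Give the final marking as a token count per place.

step 1: fire γ:  (P0=1, P1=3, P2=4, P3=1, P4=3, P5=3, P6=4, P7=0) → (P0=3, P1=3, P2=3, P3=1, P4=5, P5=3, P6=5, P7=0)
step 2: fire γ:  (P0=3, P1=3, P2=3, P3=1, P4=5, P5=3, P6=5, P7=0) → (P0=5, P1=3, P2=2, P3=1, P4=7, P5=3, P6=6, P7=0)
step 3: fire α:  (P0=5, P1=3, P2=2, P3=1, P4=7, P5=3, P6=6, P7=0) → (P0=5, P1=3, P2=2, P3=3, P4=5, P5=5, P6=6, P7=3)
step 4: fire β:  (P0=5, P1=3, P2=2, P3=3, P4=5, P5=5, P6=6, P7=3) → (P0=5, P1=3, P2=2, P3=6, P4=2, P5=5, P6=8, P7=3)

(P0=5, P1=3, P2=2, P3=6, P4=2, P5=5, P6=8, P7=3)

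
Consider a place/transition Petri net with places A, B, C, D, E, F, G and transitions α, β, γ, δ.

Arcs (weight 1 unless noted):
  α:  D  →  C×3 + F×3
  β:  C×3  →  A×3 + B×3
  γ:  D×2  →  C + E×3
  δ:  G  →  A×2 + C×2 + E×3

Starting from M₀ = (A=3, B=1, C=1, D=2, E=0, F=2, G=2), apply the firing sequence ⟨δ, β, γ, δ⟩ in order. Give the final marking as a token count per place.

step 1: fire δ:  (A=3, B=1, C=1, D=2, E=0, F=2, G=2) → (A=5, B=1, C=3, D=2, E=3, F=2, G=1)
step 2: fire β:  (A=5, B=1, C=3, D=2, E=3, F=2, G=1) → (A=8, B=4, C=0, D=2, E=3, F=2, G=1)
step 3: fire γ:  (A=8, B=4, C=0, D=2, E=3, F=2, G=1) → (A=8, B=4, C=1, D=0, E=6, F=2, G=1)
step 4: fire δ:  (A=8, B=4, C=1, D=0, E=6, F=2, G=1) → (A=10, B=4, C=3, D=0, E=9, F=2, G=0)

(A=10, B=4, C=3, D=0, E=9, F=2, G=0)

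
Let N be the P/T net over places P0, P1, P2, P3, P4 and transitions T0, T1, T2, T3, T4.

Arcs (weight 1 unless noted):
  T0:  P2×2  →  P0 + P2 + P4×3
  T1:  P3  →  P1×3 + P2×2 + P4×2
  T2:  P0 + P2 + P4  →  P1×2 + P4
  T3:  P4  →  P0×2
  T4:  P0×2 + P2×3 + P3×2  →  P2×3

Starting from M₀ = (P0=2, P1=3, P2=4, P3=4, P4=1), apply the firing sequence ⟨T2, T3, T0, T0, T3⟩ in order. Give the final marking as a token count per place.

(P0=7, P1=5, P2=1, P3=4, P4=5)

step 1: fire T2:  (P0=2, P1=3, P2=4, P3=4, P4=1) → (P0=1, P1=5, P2=3, P3=4, P4=1)
step 2: fire T3:  (P0=1, P1=5, P2=3, P3=4, P4=1) → (P0=3, P1=5, P2=3, P3=4, P4=0)
step 3: fire T0:  (P0=3, P1=5, P2=3, P3=4, P4=0) → (P0=4, P1=5, P2=2, P3=4, P4=3)
step 4: fire T0:  (P0=4, P1=5, P2=2, P3=4, P4=3) → (P0=5, P1=5, P2=1, P3=4, P4=6)
step 5: fire T3:  (P0=5, P1=5, P2=1, P3=4, P4=6) → (P0=7, P1=5, P2=1, P3=4, P4=5)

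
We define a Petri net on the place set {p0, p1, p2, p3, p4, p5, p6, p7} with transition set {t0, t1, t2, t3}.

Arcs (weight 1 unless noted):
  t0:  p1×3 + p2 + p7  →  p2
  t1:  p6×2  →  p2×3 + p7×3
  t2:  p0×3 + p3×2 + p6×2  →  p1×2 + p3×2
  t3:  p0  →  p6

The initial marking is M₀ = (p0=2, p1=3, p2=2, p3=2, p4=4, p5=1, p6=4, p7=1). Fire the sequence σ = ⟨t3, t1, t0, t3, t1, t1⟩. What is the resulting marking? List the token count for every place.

step 1: fire t3:  (p0=2, p1=3, p2=2, p3=2, p4=4, p5=1, p6=4, p7=1) → (p0=1, p1=3, p2=2, p3=2, p4=4, p5=1, p6=5, p7=1)
step 2: fire t1:  (p0=1, p1=3, p2=2, p3=2, p4=4, p5=1, p6=5, p7=1) → (p0=1, p1=3, p2=5, p3=2, p4=4, p5=1, p6=3, p7=4)
step 3: fire t0:  (p0=1, p1=3, p2=5, p3=2, p4=4, p5=1, p6=3, p7=4) → (p0=1, p1=0, p2=5, p3=2, p4=4, p5=1, p6=3, p7=3)
step 4: fire t3:  (p0=1, p1=0, p2=5, p3=2, p4=4, p5=1, p6=3, p7=3) → (p0=0, p1=0, p2=5, p3=2, p4=4, p5=1, p6=4, p7=3)
step 5: fire t1:  (p0=0, p1=0, p2=5, p3=2, p4=4, p5=1, p6=4, p7=3) → (p0=0, p1=0, p2=8, p3=2, p4=4, p5=1, p6=2, p7=6)
step 6: fire t1:  (p0=0, p1=0, p2=8, p3=2, p4=4, p5=1, p6=2, p7=6) → (p0=0, p1=0, p2=11, p3=2, p4=4, p5=1, p6=0, p7=9)

(p0=0, p1=0, p2=11, p3=2, p4=4, p5=1, p6=0, p7=9)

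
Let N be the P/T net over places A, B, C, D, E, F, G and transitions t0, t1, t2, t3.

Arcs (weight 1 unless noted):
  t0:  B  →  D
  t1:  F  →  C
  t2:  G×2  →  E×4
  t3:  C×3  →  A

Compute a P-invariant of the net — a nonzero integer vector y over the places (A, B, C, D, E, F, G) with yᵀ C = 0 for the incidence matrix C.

Incidence matrix C (rows=places, cols=transitions):
       t0   t1   t2   t3
    A   0    0    0    1
    B  -1    0    0    0
    C   0    1    0   -3
    D   1    0    0    0
    E   0    0    4    0
    F   0   -1    0    0
    G   0    0   -2    0

Candidate y = [0, 1, 0, 1, 0, 0, 0]; check y·C column-wise:
  col t0: 1·-1 + 1·1 = 0
  col t1: 1·0 + 0·1 + 1·0 + 0·-1 = 0
  col t2: 1·0 + 1·0 + 0·4 + 0·-2 = 0
  col t3: 0·1 + 1·0 + 0·-3 + 1·0 = 0

y = (A:0, B:1, C:0, D:1, E:0, F:0, G:0)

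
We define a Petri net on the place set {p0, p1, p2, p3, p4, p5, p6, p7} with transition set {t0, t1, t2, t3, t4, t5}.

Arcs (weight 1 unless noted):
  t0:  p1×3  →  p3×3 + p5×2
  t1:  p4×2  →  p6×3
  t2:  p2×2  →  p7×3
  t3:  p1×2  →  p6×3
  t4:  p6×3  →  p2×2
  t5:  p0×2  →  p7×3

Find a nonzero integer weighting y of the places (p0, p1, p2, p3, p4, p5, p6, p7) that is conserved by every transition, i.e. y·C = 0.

y = (p0:0, p1:0, p2:0, p3:2, p4:0, p5:-3, p6:0, p7:0)

Incidence matrix C (rows=places, cols=transitions):
       t0   t1   t2   t3   t4   t5
   p0   0    0    0    0    0   -2
   p1  -3    0    0   -2    0    0
   p2   0    0   -2    0    2    0
   p3   3    0    0    0    0    0
   p4   0   -2    0    0    0    0
   p5   2    0    0    0    0    0
   p6   0    3    0    3   -3    0
   p7   0    0    3    0    0    3

Candidate y = [0, 0, 0, 2, 0, -3, 0, 0]; check y·C column-wise:
  col t0: 0·-3 + 2·3 + -3·2 = 0
  col t1: 2·0 + 0·-2 + -3·0 + 0·3 = 0
  col t2: 0·-2 + 2·0 + -3·0 + 0·3 = 0
  col t3: 0·-2 + 2·0 + -3·0 + 0·3 = 0
  col t4: 0·2 + 2·0 + -3·0 + 0·-3 = 0
  col t5: 0·-2 + 2·0 + -3·0 + 0·3 = 0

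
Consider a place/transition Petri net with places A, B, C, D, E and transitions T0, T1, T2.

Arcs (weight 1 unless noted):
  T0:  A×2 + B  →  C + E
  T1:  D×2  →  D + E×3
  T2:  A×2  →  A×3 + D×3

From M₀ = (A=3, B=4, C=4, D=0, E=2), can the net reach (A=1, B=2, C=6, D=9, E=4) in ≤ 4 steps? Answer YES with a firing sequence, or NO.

NO — not reachable within 4 firings

depth 0: 1 marking
depth 1: 3 markings reached so far
depth 2: 6 markings reached so far
depth 3: 12 markings reached so far
depth 4: 20 markings reached so far
target is not among the 20 markings reachable within 4 steps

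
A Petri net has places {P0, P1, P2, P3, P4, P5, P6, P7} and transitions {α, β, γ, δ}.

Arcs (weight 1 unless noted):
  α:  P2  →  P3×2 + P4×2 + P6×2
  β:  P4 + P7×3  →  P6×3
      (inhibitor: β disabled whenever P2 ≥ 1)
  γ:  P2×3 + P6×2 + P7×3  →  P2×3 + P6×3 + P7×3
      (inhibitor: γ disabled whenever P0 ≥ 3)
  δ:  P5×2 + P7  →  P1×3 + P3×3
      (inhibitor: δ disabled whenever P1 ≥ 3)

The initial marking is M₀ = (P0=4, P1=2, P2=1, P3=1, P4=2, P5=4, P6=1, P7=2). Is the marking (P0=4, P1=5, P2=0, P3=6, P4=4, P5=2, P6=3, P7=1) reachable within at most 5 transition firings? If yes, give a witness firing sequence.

step 1: fire α:  (P0=4, P1=2, P2=1, P3=1, P4=2, P5=4, P6=1, P7=2) → (P0=4, P1=2, P2=0, P3=3, P4=4, P5=4, P6=3, P7=2)
step 2: fire δ:  (P0=4, P1=2, P2=0, P3=3, P4=4, P5=4, P6=3, P7=2) → (P0=4, P1=5, P2=0, P3=6, P4=4, P5=2, P6=3, P7=1)

YES — reachable via ⟨α, δ⟩ (2 firings)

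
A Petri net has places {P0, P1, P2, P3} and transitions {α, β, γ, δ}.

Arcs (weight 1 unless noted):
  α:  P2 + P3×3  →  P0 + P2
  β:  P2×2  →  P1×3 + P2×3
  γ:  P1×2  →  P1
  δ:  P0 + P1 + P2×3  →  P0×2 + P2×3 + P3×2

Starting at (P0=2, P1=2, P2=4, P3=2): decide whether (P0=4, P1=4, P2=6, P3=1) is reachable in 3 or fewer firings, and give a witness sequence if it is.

depth 0: 1 marking
depth 1: 4 markings reached so far
depth 2: 10 markings reached so far
depth 3: 19 markings reached so far
target is not among the 19 markings reachable within 3 steps

NO — not reachable within 3 firings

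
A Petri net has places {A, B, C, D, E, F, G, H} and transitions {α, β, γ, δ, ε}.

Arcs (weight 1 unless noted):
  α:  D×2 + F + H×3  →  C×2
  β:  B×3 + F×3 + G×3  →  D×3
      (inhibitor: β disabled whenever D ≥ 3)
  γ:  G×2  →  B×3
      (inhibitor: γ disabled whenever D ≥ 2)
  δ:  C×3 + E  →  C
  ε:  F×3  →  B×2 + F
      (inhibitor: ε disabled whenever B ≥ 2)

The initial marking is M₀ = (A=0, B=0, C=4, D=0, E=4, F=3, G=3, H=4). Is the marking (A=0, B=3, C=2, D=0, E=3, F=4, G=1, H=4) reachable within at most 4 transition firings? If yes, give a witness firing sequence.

depth 0: 1 marking
depth 1: 4 markings reached so far
depth 2: 7 markings reached so far
depth 3: 8 markings reached so far
depth 4: 8 markings reached so far
(frontier empty at depth 4; search complete)
target is not among the 8 markings reachable within 4 steps

NO — not reachable within 4 firings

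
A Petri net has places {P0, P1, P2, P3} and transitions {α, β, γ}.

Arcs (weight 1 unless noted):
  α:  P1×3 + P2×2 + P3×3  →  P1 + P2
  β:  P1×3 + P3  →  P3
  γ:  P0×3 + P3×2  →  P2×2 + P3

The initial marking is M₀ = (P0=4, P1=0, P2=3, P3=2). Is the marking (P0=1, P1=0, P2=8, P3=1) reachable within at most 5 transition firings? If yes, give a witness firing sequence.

NO — not reachable within 5 firings

depth 0: 1 marking
depth 1: 2 markings reached so far
depth 2: 2 markings reached so far
(frontier empty at depth 2; search complete)
target is not among the 2 markings reachable within 5 steps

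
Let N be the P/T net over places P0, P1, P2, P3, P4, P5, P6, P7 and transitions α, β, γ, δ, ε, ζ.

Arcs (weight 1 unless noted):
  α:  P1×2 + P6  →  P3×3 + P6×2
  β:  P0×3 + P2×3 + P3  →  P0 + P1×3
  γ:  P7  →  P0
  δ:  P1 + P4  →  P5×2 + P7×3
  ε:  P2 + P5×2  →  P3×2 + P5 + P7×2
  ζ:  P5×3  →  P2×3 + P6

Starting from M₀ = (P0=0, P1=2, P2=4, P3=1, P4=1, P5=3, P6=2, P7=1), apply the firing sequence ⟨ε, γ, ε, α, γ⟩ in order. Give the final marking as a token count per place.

(P0=2, P1=0, P2=2, P3=8, P4=1, P5=1, P6=3, P7=3)

step 1: fire ε:  (P0=0, P1=2, P2=4, P3=1, P4=1, P5=3, P6=2, P7=1) → (P0=0, P1=2, P2=3, P3=3, P4=1, P5=2, P6=2, P7=3)
step 2: fire γ:  (P0=0, P1=2, P2=3, P3=3, P4=1, P5=2, P6=2, P7=3) → (P0=1, P1=2, P2=3, P3=3, P4=1, P5=2, P6=2, P7=2)
step 3: fire ε:  (P0=1, P1=2, P2=3, P3=3, P4=1, P5=2, P6=2, P7=2) → (P0=1, P1=2, P2=2, P3=5, P4=1, P5=1, P6=2, P7=4)
step 4: fire α:  (P0=1, P1=2, P2=2, P3=5, P4=1, P5=1, P6=2, P7=4) → (P0=1, P1=0, P2=2, P3=8, P4=1, P5=1, P6=3, P7=4)
step 5: fire γ:  (P0=1, P1=0, P2=2, P3=8, P4=1, P5=1, P6=3, P7=4) → (P0=2, P1=0, P2=2, P3=8, P4=1, P5=1, P6=3, P7=3)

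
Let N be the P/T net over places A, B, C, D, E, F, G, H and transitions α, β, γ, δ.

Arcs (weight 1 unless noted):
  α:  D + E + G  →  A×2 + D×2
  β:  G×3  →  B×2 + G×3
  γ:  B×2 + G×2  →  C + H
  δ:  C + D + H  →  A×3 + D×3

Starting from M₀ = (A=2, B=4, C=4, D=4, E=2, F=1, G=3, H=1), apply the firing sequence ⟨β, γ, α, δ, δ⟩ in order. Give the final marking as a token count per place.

(A=10, B=4, C=3, D=9, E=1, F=1, G=0, H=0)

step 1: fire β:  (A=2, B=4, C=4, D=4, E=2, F=1, G=3, H=1) → (A=2, B=6, C=4, D=4, E=2, F=1, G=3, H=1)
step 2: fire γ:  (A=2, B=6, C=4, D=4, E=2, F=1, G=3, H=1) → (A=2, B=4, C=5, D=4, E=2, F=1, G=1, H=2)
step 3: fire α:  (A=2, B=4, C=5, D=4, E=2, F=1, G=1, H=2) → (A=4, B=4, C=5, D=5, E=1, F=1, G=0, H=2)
step 4: fire δ:  (A=4, B=4, C=5, D=5, E=1, F=1, G=0, H=2) → (A=7, B=4, C=4, D=7, E=1, F=1, G=0, H=1)
step 5: fire δ:  (A=7, B=4, C=4, D=7, E=1, F=1, G=0, H=1) → (A=10, B=4, C=3, D=9, E=1, F=1, G=0, H=0)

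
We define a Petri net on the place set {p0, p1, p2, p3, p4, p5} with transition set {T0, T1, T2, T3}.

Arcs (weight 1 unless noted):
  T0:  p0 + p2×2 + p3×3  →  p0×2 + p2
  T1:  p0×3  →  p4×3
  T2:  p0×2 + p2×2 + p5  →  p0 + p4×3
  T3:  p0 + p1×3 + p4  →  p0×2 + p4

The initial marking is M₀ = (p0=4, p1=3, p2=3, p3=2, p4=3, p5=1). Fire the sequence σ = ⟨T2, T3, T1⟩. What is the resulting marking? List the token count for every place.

step 1: fire T2:  (p0=4, p1=3, p2=3, p3=2, p4=3, p5=1) → (p0=3, p1=3, p2=1, p3=2, p4=6, p5=0)
step 2: fire T3:  (p0=3, p1=3, p2=1, p3=2, p4=6, p5=0) → (p0=4, p1=0, p2=1, p3=2, p4=6, p5=0)
step 3: fire T1:  (p0=4, p1=0, p2=1, p3=2, p4=6, p5=0) → (p0=1, p1=0, p2=1, p3=2, p4=9, p5=0)

(p0=1, p1=0, p2=1, p3=2, p4=9, p5=0)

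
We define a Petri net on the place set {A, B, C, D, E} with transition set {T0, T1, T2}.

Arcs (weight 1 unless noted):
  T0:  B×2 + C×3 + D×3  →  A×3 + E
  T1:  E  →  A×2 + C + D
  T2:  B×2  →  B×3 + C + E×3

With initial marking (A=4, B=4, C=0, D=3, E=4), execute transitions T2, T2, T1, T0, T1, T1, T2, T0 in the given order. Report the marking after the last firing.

step 1: fire T2:  (A=4, B=4, C=0, D=3, E=4) → (A=4, B=5, C=1, D=3, E=7)
step 2: fire T2:  (A=4, B=5, C=1, D=3, E=7) → (A=4, B=6, C=2, D=3, E=10)
step 3: fire T1:  (A=4, B=6, C=2, D=3, E=10) → (A=6, B=6, C=3, D=4, E=9)
step 4: fire T0:  (A=6, B=6, C=3, D=4, E=9) → (A=9, B=4, C=0, D=1, E=10)
step 5: fire T1:  (A=9, B=4, C=0, D=1, E=10) → (A=11, B=4, C=1, D=2, E=9)
step 6: fire T1:  (A=11, B=4, C=1, D=2, E=9) → (A=13, B=4, C=2, D=3, E=8)
step 7: fire T2:  (A=13, B=4, C=2, D=3, E=8) → (A=13, B=5, C=3, D=3, E=11)
step 8: fire T0:  (A=13, B=5, C=3, D=3, E=11) → (A=16, B=3, C=0, D=0, E=12)

(A=16, B=3, C=0, D=0, E=12)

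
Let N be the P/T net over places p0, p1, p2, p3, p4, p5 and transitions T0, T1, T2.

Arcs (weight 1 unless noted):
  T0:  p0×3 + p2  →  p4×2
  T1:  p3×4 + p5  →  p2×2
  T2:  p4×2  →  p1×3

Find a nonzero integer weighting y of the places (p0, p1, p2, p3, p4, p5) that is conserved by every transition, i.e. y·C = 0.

Incidence matrix C (rows=places, cols=transitions):
       T0   T1   T2
   p0  -3    0    0
   p1   0    0    3
   p2  -1    2    0
   p3   0   -4    0
   p4   2    0   -2
   p5   0   -1    0

Candidate y = [2, 0, -6, -3, 0, 0]; check y·C column-wise:
  col T0: 2·-3 + -6·-1 + -3·0 + 0·2 = 0
  col T1: 2·0 + -6·2 + -3·-4 + 0·-1 = 0
  col T2: 2·0 + 0·3 + -6·0 + -3·0 + 0·-2 = 0

y = (p0:2, p1:0, p2:-6, p3:-3, p4:0, p5:0)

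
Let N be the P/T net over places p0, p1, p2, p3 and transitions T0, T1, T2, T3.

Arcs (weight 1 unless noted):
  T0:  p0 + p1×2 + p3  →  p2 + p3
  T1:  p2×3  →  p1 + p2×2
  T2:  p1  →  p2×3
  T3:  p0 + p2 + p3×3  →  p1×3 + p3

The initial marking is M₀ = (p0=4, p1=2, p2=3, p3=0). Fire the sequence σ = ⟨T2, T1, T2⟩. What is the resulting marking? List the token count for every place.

step 1: fire T2:  (p0=4, p1=2, p2=3, p3=0) → (p0=4, p1=1, p2=6, p3=0)
step 2: fire T1:  (p0=4, p1=1, p2=6, p3=0) → (p0=4, p1=2, p2=5, p3=0)
step 3: fire T2:  (p0=4, p1=2, p2=5, p3=0) → (p0=4, p1=1, p2=8, p3=0)

(p0=4, p1=1, p2=8, p3=0)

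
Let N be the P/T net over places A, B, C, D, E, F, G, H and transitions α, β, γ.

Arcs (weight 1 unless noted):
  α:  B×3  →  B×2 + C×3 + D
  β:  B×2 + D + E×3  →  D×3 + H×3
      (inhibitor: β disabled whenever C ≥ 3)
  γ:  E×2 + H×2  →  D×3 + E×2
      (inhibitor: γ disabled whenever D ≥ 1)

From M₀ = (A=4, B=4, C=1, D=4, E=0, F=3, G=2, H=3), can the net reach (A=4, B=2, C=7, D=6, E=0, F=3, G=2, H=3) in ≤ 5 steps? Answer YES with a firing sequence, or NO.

step 1: fire α:  (A=4, B=4, C=1, D=4, E=0, F=3, G=2, H=3) → (A=4, B=3, C=4, D=5, E=0, F=3, G=2, H=3)
step 2: fire α:  (A=4, B=3, C=4, D=5, E=0, F=3, G=2, H=3) → (A=4, B=2, C=7, D=6, E=0, F=3, G=2, H=3)

YES — reachable via ⟨α, α⟩ (2 firings)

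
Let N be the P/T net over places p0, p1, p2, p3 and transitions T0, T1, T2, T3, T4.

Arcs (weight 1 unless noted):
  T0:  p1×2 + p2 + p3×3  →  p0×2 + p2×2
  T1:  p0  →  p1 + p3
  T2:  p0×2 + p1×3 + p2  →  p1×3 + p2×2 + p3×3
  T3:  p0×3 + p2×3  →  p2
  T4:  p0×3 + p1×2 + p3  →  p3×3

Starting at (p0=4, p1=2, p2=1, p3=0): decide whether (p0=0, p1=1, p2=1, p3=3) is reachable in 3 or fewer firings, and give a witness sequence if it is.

step 1: fire T1:  (p0=4, p1=2, p2=1, p3=0) → (p0=3, p1=3, p2=1, p3=1)
step 2: fire T4:  (p0=3, p1=3, p2=1, p3=1) → (p0=0, p1=1, p2=1, p3=3)

YES — reachable via ⟨T1, T4⟩ (2 firings)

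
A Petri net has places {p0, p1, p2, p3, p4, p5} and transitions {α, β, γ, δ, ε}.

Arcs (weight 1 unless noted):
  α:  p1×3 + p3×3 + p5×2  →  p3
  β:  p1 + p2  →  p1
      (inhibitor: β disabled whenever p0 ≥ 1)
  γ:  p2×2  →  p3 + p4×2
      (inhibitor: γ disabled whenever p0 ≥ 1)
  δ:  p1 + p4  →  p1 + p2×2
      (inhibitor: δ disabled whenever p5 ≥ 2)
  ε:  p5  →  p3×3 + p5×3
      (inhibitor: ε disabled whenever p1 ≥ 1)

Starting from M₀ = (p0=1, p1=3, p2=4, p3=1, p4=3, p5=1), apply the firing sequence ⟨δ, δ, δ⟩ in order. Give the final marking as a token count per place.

step 1: fire δ:  (p0=1, p1=3, p2=4, p3=1, p4=3, p5=1) → (p0=1, p1=3, p2=6, p3=1, p4=2, p5=1)
step 2: fire δ:  (p0=1, p1=3, p2=6, p3=1, p4=2, p5=1) → (p0=1, p1=3, p2=8, p3=1, p4=1, p5=1)
step 3: fire δ:  (p0=1, p1=3, p2=8, p3=1, p4=1, p5=1) → (p0=1, p1=3, p2=10, p3=1, p4=0, p5=1)

(p0=1, p1=3, p2=10, p3=1, p4=0, p5=1)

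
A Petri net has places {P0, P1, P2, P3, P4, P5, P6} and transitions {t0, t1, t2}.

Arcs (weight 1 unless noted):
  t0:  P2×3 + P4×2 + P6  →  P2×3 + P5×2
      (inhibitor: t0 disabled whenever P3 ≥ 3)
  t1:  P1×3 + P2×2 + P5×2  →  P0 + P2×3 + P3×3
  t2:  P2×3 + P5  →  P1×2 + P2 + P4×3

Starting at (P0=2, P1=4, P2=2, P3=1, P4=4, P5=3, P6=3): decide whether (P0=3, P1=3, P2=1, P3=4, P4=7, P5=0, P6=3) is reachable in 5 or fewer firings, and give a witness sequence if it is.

YES — reachable via ⟨t1, t2⟩ (2 firings)

step 1: fire t1:  (P0=2, P1=4, P2=2, P3=1, P4=4, P5=3, P6=3) → (P0=3, P1=1, P2=3, P3=4, P4=4, P5=1, P6=3)
step 2: fire t2:  (P0=3, P1=1, P2=3, P3=4, P4=4, P5=1, P6=3) → (P0=3, P1=3, P2=1, P3=4, P4=7, P5=0, P6=3)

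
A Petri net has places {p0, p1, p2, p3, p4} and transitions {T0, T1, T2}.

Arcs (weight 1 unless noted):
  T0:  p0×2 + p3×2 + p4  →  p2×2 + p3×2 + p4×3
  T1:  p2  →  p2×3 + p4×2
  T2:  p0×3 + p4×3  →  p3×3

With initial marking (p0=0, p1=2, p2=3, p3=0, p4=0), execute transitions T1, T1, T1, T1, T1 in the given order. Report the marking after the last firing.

step 1: fire T1:  (p0=0, p1=2, p2=3, p3=0, p4=0) → (p0=0, p1=2, p2=5, p3=0, p4=2)
step 2: fire T1:  (p0=0, p1=2, p2=5, p3=0, p4=2) → (p0=0, p1=2, p2=7, p3=0, p4=4)
step 3: fire T1:  (p0=0, p1=2, p2=7, p3=0, p4=4) → (p0=0, p1=2, p2=9, p3=0, p4=6)
step 4: fire T1:  (p0=0, p1=2, p2=9, p3=0, p4=6) → (p0=0, p1=2, p2=11, p3=0, p4=8)
step 5: fire T1:  (p0=0, p1=2, p2=11, p3=0, p4=8) → (p0=0, p1=2, p2=13, p3=0, p4=10)

(p0=0, p1=2, p2=13, p3=0, p4=10)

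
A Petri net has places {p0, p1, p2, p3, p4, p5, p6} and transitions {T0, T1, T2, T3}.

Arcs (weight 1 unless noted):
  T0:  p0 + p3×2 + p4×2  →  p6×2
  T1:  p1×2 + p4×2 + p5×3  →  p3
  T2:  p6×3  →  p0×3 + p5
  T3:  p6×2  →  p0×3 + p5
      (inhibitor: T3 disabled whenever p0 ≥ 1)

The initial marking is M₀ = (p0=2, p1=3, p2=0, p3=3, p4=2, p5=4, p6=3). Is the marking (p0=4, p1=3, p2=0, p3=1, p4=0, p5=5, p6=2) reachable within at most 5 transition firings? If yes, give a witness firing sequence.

step 1: fire T0:  (p0=2, p1=3, p2=0, p3=3, p4=2, p5=4, p6=3) → (p0=1, p1=3, p2=0, p3=1, p4=0, p5=4, p6=5)
step 2: fire T2:  (p0=1, p1=3, p2=0, p3=1, p4=0, p5=4, p6=5) → (p0=4, p1=3, p2=0, p3=1, p4=0, p5=5, p6=2)

YES — reachable via ⟨T0, T2⟩ (2 firings)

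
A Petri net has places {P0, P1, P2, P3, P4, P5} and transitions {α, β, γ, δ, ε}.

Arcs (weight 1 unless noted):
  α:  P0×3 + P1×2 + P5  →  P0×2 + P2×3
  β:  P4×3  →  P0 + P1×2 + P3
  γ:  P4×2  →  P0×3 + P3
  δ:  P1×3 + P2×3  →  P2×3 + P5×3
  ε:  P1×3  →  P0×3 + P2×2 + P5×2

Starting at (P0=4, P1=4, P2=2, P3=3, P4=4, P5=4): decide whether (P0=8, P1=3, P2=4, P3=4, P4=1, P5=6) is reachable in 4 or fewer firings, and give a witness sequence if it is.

step 1: fire β:  (P0=4, P1=4, P2=2, P3=3, P4=4, P5=4) → (P0=5, P1=6, P2=2, P3=4, P4=1, P5=4)
step 2: fire ε:  (P0=5, P1=6, P2=2, P3=4, P4=1, P5=4) → (P0=8, P1=3, P2=4, P3=4, P4=1, P5=6)

YES — reachable via ⟨β, ε⟩ (2 firings)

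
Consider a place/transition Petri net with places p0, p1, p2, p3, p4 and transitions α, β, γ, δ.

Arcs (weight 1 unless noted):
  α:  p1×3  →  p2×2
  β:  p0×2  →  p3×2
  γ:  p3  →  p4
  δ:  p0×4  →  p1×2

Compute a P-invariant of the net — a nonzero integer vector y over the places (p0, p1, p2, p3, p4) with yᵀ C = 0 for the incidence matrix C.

Incidence matrix C (rows=places, cols=transitions):
        α    β    γ    δ
   p0   0   -2    0   -4
   p1  -3    0    0    2
   p2   2    0    0    0
   p3   0    2   -1    0
   p4   0    0    1    0

Candidate y = [1, 2, 3, 1, 1]; check y·C column-wise:
  col α: 1·0 + 2·-3 + 3·2 + 1·0 + 1·0 = 0
  col β: 1·-2 + 2·0 + 3·0 + 1·2 + 1·0 = 0
  col γ: 1·0 + 2·0 + 3·0 + 1·-1 + 1·1 = 0
  col δ: 1·-4 + 2·2 + 3·0 + 1·0 + 1·0 = 0

y = (p0:1, p1:2, p2:3, p3:1, p4:1)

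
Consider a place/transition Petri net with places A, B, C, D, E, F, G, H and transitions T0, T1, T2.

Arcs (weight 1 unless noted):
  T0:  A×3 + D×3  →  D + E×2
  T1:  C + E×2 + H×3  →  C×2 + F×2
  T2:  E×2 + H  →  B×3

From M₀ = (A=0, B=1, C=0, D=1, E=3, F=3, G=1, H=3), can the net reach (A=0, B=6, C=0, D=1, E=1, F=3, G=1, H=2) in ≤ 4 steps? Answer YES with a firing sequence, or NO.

NO — not reachable within 4 firings

depth 0: 1 marking
depth 1: 2 markings reached so far
depth 2: 2 markings reached so far
(frontier empty at depth 2; search complete)
target is not among the 2 markings reachable within 4 steps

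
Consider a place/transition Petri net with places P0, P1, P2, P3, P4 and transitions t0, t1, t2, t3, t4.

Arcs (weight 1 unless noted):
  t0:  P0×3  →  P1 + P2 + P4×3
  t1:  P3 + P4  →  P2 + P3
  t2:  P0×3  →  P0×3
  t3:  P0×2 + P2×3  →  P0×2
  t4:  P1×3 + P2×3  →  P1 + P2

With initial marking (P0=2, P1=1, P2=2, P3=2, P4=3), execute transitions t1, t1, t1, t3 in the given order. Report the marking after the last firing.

(P0=2, P1=1, P2=2, P3=2, P4=0)

step 1: fire t1:  (P0=2, P1=1, P2=2, P3=2, P4=3) → (P0=2, P1=1, P2=3, P3=2, P4=2)
step 2: fire t1:  (P0=2, P1=1, P2=3, P3=2, P4=2) → (P0=2, P1=1, P2=4, P3=2, P4=1)
step 3: fire t1:  (P0=2, P1=1, P2=4, P3=2, P4=1) → (P0=2, P1=1, P2=5, P3=2, P4=0)
step 4: fire t3:  (P0=2, P1=1, P2=5, P3=2, P4=0) → (P0=2, P1=1, P2=2, P3=2, P4=0)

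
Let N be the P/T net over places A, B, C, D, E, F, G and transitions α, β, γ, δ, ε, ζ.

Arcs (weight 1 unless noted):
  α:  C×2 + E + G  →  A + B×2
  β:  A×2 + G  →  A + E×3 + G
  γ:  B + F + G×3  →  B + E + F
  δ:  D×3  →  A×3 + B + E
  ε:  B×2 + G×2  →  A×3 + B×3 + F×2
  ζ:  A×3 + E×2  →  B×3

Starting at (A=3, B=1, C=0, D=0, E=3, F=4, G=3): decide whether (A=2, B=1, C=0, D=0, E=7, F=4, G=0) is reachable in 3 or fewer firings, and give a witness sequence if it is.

step 1: fire β:  (A=3, B=1, C=0, D=0, E=3, F=4, G=3) → (A=2, B=1, C=0, D=0, E=6, F=4, G=3)
step 2: fire γ:  (A=2, B=1, C=0, D=0, E=6, F=4, G=3) → (A=2, B=1, C=0, D=0, E=7, F=4, G=0)

YES — reachable via ⟨β, γ⟩ (2 firings)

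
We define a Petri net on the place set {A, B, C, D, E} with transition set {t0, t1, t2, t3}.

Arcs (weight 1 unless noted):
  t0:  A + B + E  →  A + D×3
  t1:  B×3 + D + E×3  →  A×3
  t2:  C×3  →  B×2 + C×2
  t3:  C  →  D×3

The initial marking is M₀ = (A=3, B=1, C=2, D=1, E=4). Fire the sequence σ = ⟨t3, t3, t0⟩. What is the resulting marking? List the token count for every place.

(A=3, B=0, C=0, D=10, E=3)

step 1: fire t3:  (A=3, B=1, C=2, D=1, E=4) → (A=3, B=1, C=1, D=4, E=4)
step 2: fire t3:  (A=3, B=1, C=1, D=4, E=4) → (A=3, B=1, C=0, D=7, E=4)
step 3: fire t0:  (A=3, B=1, C=0, D=7, E=4) → (A=3, B=0, C=0, D=10, E=3)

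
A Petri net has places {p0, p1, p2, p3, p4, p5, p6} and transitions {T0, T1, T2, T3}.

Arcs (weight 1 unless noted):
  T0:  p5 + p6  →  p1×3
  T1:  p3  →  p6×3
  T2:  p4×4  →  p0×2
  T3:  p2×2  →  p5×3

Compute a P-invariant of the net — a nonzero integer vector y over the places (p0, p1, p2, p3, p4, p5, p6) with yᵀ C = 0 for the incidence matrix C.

Incidence matrix C (rows=places, cols=transitions):
       T0   T1   T2   T3
   p0   0    0    2    0
   p1   3    0    0    0
   p2   0    0    0   -2
   p3   0   -1    0    0
   p4   0    0   -4    0
   p5  -1    0    0    3
   p6  -1    3    0    0

Candidate y = [2, 0, 0, 0, 1, 0, 0]; check y·C column-wise:
  col T0: 2·0 + 0·3 + 1·0 + 0·-1 + 0·-1 = 0
  col T1: 2·0 + 0·-1 + 1·0 + 0·3 = 0
  col T2: 2·2 + 1·-4 = 0
  col T3: 2·0 + 0·-2 + 1·0 + 0·3 = 0

y = (p0:2, p1:0, p2:0, p3:0, p4:1, p5:0, p6:0)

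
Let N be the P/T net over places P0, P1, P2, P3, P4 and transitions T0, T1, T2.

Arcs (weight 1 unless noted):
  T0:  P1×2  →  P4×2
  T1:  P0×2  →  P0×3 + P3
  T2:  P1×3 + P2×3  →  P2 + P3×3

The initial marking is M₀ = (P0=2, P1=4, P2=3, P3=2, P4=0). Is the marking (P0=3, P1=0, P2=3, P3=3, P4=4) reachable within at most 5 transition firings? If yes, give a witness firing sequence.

YES — reachable via ⟨T0, T0, T1⟩ (3 firings)

step 1: fire T0:  (P0=2, P1=4, P2=3, P3=2, P4=0) → (P0=2, P1=2, P2=3, P3=2, P4=2)
step 2: fire T0:  (P0=2, P1=2, P2=3, P3=2, P4=2) → (P0=2, P1=0, P2=3, P3=2, P4=4)
step 3: fire T1:  (P0=2, P1=0, P2=3, P3=2, P4=4) → (P0=3, P1=0, P2=3, P3=3, P4=4)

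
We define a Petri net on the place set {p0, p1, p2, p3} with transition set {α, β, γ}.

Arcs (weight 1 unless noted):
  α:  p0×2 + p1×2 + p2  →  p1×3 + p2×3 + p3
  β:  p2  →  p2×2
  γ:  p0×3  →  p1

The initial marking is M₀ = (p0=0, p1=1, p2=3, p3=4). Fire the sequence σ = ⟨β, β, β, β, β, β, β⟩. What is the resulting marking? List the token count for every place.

step 1: fire β:  (p0=0, p1=1, p2=3, p3=4) → (p0=0, p1=1, p2=4, p3=4)
step 2: fire β:  (p0=0, p1=1, p2=4, p3=4) → (p0=0, p1=1, p2=5, p3=4)
step 3: fire β:  (p0=0, p1=1, p2=5, p3=4) → (p0=0, p1=1, p2=6, p3=4)
step 4: fire β:  (p0=0, p1=1, p2=6, p3=4) → (p0=0, p1=1, p2=7, p3=4)
step 5: fire β:  (p0=0, p1=1, p2=7, p3=4) → (p0=0, p1=1, p2=8, p3=4)
step 6: fire β:  (p0=0, p1=1, p2=8, p3=4) → (p0=0, p1=1, p2=9, p3=4)
step 7: fire β:  (p0=0, p1=1, p2=9, p3=4) → (p0=0, p1=1, p2=10, p3=4)

(p0=0, p1=1, p2=10, p3=4)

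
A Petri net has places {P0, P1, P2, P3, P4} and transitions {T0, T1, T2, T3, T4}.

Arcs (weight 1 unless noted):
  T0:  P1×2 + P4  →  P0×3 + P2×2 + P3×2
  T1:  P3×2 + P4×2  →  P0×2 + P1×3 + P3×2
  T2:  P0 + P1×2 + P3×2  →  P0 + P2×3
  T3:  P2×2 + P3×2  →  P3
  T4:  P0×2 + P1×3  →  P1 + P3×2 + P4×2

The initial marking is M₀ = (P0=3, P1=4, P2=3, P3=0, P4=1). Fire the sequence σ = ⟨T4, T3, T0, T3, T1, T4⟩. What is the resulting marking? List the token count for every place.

(P0=4, P1=1, P2=1, P3=4, P4=2)

step 1: fire T4:  (P0=3, P1=4, P2=3, P3=0, P4=1) → (P0=1, P1=2, P2=3, P3=2, P4=3)
step 2: fire T3:  (P0=1, P1=2, P2=3, P3=2, P4=3) → (P0=1, P1=2, P2=1, P3=1, P4=3)
step 3: fire T0:  (P0=1, P1=2, P2=1, P3=1, P4=3) → (P0=4, P1=0, P2=3, P3=3, P4=2)
step 4: fire T3:  (P0=4, P1=0, P2=3, P3=3, P4=2) → (P0=4, P1=0, P2=1, P3=2, P4=2)
step 5: fire T1:  (P0=4, P1=0, P2=1, P3=2, P4=2) → (P0=6, P1=3, P2=1, P3=2, P4=0)
step 6: fire T4:  (P0=6, P1=3, P2=1, P3=2, P4=0) → (P0=4, P1=1, P2=1, P3=4, P4=2)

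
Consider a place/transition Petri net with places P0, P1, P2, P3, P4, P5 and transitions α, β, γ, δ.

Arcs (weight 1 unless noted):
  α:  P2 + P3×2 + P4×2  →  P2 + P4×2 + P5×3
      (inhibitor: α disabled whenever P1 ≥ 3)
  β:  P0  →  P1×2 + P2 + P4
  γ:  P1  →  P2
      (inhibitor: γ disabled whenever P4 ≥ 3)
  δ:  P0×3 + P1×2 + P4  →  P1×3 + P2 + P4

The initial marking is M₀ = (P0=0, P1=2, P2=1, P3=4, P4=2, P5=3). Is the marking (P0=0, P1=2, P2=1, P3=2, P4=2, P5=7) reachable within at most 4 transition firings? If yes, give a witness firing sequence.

NO — not reachable within 4 firings

depth 0: 1 marking
depth 1: 3 markings reached so far
depth 2: 6 markings reached so far
depth 3: 8 markings reached so far
depth 4: 9 markings reached so far
target is not among the 9 markings reachable within 4 steps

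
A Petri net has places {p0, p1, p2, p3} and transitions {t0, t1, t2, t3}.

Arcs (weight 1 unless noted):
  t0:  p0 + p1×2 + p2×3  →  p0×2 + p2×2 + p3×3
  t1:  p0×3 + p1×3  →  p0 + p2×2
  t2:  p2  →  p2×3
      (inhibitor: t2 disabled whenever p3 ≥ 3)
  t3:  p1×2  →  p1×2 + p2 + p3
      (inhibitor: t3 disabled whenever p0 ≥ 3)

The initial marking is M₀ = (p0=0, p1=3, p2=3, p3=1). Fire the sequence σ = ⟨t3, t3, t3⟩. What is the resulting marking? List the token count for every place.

(p0=0, p1=3, p2=6, p3=4)

step 1: fire t3:  (p0=0, p1=3, p2=3, p3=1) → (p0=0, p1=3, p2=4, p3=2)
step 2: fire t3:  (p0=0, p1=3, p2=4, p3=2) → (p0=0, p1=3, p2=5, p3=3)
step 3: fire t3:  (p0=0, p1=3, p2=5, p3=3) → (p0=0, p1=3, p2=6, p3=4)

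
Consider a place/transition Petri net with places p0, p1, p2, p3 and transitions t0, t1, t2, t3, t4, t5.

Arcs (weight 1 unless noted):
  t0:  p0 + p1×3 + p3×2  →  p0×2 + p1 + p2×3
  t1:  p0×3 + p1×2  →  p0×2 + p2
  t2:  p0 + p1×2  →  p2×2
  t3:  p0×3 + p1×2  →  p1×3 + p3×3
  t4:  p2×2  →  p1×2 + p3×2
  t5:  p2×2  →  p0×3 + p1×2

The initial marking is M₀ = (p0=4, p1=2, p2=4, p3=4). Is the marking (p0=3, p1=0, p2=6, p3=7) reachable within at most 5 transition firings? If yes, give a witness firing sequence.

depth 0: 1 marking
depth 1: 6 markings reached so far
depth 2: 19 markings reached so far
depth 3: 48 markings reached so far
depth 4: 96 markings reached so far
depth 5: 178 markings reached so far
target is not among the 178 markings reachable within 5 steps

NO — not reachable within 5 firings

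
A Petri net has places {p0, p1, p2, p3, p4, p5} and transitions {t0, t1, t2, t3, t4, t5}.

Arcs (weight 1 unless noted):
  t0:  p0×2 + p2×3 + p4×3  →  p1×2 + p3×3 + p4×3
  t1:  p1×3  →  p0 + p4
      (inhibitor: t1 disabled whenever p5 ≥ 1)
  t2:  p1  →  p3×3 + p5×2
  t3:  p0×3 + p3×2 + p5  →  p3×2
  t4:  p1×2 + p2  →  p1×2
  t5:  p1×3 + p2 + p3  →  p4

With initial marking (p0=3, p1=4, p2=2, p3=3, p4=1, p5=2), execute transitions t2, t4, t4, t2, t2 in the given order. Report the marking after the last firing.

step 1: fire t2:  (p0=3, p1=4, p2=2, p3=3, p4=1, p5=2) → (p0=3, p1=3, p2=2, p3=6, p4=1, p5=4)
step 2: fire t4:  (p0=3, p1=3, p2=2, p3=6, p4=1, p5=4) → (p0=3, p1=3, p2=1, p3=6, p4=1, p5=4)
step 3: fire t4:  (p0=3, p1=3, p2=1, p3=6, p4=1, p5=4) → (p0=3, p1=3, p2=0, p3=6, p4=1, p5=4)
step 4: fire t2:  (p0=3, p1=3, p2=0, p3=6, p4=1, p5=4) → (p0=3, p1=2, p2=0, p3=9, p4=1, p5=6)
step 5: fire t2:  (p0=3, p1=2, p2=0, p3=9, p4=1, p5=6) → (p0=3, p1=1, p2=0, p3=12, p4=1, p5=8)

(p0=3, p1=1, p2=0, p3=12, p4=1, p5=8)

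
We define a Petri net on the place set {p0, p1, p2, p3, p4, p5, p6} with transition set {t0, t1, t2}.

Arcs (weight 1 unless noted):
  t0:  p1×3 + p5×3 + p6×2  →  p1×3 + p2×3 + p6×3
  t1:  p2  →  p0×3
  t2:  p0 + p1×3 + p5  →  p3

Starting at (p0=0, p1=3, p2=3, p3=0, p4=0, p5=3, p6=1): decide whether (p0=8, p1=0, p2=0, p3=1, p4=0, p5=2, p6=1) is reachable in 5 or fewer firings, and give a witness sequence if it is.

step 1: fire t1:  (p0=0, p1=3, p2=3, p3=0, p4=0, p5=3, p6=1) → (p0=3, p1=3, p2=2, p3=0, p4=0, p5=3, p6=1)
step 2: fire t1:  (p0=3, p1=3, p2=2, p3=0, p4=0, p5=3, p6=1) → (p0=6, p1=3, p2=1, p3=0, p4=0, p5=3, p6=1)
step 3: fire t1:  (p0=6, p1=3, p2=1, p3=0, p4=0, p5=3, p6=1) → (p0=9, p1=3, p2=0, p3=0, p4=0, p5=3, p6=1)
step 4: fire t2:  (p0=9, p1=3, p2=0, p3=0, p4=0, p5=3, p6=1) → (p0=8, p1=0, p2=0, p3=1, p4=0, p5=2, p6=1)

YES — reachable via ⟨t1, t1, t1, t2⟩ (4 firings)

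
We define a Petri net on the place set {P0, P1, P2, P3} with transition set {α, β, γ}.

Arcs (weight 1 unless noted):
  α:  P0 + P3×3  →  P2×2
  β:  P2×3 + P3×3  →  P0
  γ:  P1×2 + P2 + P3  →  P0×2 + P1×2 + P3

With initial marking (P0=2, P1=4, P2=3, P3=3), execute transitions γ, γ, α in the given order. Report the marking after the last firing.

(P0=5, P1=4, P2=3, P3=0)

step 1: fire γ:  (P0=2, P1=4, P2=3, P3=3) → (P0=4, P1=4, P2=2, P3=3)
step 2: fire γ:  (P0=4, P1=4, P2=2, P3=3) → (P0=6, P1=4, P2=1, P3=3)
step 3: fire α:  (P0=6, P1=4, P2=1, P3=3) → (P0=5, P1=4, P2=3, P3=0)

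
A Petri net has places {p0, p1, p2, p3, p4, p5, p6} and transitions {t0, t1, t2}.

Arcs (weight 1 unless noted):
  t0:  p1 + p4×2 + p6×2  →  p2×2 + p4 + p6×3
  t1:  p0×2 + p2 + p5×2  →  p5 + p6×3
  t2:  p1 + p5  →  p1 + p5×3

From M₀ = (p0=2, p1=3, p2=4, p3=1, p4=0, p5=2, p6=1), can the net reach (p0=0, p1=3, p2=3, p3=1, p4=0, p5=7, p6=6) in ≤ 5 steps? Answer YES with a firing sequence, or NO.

NO — not reachable within 5 firings

depth 0: 1 marking
depth 1: 3 markings reached so far
depth 2: 5 markings reached so far
depth 3: 7 markings reached so far
depth 4: 9 markings reached so far
depth 5: 11 markings reached so far
target is not among the 11 markings reachable within 5 steps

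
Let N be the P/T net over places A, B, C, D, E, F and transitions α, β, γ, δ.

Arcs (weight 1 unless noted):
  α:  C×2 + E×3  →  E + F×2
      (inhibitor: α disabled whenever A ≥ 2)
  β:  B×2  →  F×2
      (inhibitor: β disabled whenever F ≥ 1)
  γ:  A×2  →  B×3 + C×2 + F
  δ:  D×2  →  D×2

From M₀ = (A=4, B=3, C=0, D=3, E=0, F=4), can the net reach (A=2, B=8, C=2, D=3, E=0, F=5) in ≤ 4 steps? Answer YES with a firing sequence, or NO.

depth 0: 1 marking
depth 1: 2 markings reached so far
depth 2: 3 markings reached so far
depth 3: 3 markings reached so far
(frontier empty at depth 3; search complete)
target is not among the 3 markings reachable within 4 steps

NO — not reachable within 4 firings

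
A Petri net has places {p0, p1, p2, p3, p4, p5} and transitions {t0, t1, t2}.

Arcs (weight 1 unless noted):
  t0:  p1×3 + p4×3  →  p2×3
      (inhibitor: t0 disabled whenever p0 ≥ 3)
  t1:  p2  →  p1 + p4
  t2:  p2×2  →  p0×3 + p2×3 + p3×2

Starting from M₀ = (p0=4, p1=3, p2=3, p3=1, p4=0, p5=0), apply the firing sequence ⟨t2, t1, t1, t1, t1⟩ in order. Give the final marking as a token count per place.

step 1: fire t2:  (p0=4, p1=3, p2=3, p3=1, p4=0, p5=0) → (p0=7, p1=3, p2=4, p3=3, p4=0, p5=0)
step 2: fire t1:  (p0=7, p1=3, p2=4, p3=3, p4=0, p5=0) → (p0=7, p1=4, p2=3, p3=3, p4=1, p5=0)
step 3: fire t1:  (p0=7, p1=4, p2=3, p3=3, p4=1, p5=0) → (p0=7, p1=5, p2=2, p3=3, p4=2, p5=0)
step 4: fire t1:  (p0=7, p1=5, p2=2, p3=3, p4=2, p5=0) → (p0=7, p1=6, p2=1, p3=3, p4=3, p5=0)
step 5: fire t1:  (p0=7, p1=6, p2=1, p3=3, p4=3, p5=0) → (p0=7, p1=7, p2=0, p3=3, p4=4, p5=0)

(p0=7, p1=7, p2=0, p3=3, p4=4, p5=0)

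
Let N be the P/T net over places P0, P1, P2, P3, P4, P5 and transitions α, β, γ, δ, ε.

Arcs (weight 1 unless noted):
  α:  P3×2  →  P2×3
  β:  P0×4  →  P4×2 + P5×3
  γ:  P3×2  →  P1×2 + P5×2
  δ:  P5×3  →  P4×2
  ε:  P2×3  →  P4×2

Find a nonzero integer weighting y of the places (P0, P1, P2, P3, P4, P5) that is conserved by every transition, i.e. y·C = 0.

y = (P0:3, P1:1, P2:2, P3:3, P4:3, P5:2)

Incidence matrix C (rows=places, cols=transitions):
        α    β    γ    δ    ε
   P0   0   -4    0    0    0
   P1   0    0    2    0    0
   P2   3    0    0    0   -3
   P3  -2    0   -2    0    0
   P4   0    2    0    2    2
   P5   0    3    2   -3    0

Candidate y = [3, 1, 2, 3, 3, 2]; check y·C column-wise:
  col α: 3·0 + 1·0 + 2·3 + 3·-2 + 3·0 + 2·0 = 0
  col β: 3·-4 + 1·0 + 2·0 + 3·0 + 3·2 + 2·3 = 0
  col γ: 3·0 + 1·2 + 2·0 + 3·-2 + 3·0 + 2·2 = 0
  col δ: 3·0 + 1·0 + 2·0 + 3·0 + 3·2 + 2·-3 = 0
  col ε: 3·0 + 1·0 + 2·-3 + 3·0 + 3·2 + 2·0 = 0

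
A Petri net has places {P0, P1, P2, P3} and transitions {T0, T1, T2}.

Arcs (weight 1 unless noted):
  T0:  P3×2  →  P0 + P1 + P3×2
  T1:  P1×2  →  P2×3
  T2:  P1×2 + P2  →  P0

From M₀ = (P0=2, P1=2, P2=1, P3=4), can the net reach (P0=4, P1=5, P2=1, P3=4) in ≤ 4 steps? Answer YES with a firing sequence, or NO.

NO — not reachable within 4 firings

depth 0: 1 marking
depth 1: 4 markings reached so far
depth 2: 7 markings reached so far
depth 3: 10 markings reached so far
depth 4: 15 markings reached so far
target is not among the 15 markings reachable within 4 steps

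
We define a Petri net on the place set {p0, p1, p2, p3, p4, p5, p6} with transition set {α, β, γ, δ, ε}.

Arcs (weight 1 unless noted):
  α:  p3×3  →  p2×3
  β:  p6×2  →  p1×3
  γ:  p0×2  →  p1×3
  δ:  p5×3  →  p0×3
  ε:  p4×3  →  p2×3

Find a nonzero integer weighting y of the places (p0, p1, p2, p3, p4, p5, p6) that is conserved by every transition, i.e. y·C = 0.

Incidence matrix C (rows=places, cols=transitions):
        α    β    γ    δ    ε
   p0   0    0   -2    3    0
   p1   0    3    3    0    0
   p2   3    0    0    0    3
   p3  -3    0    0    0    0
   p4   0    0    0    0   -3
   p5   0    0    0   -3    0
   p6   0   -2    0    0    0

Candidate y = [0, 0, 1, 1, 1, 0, 0]; check y·C column-wise:
  col α: 1·3 + 1·-3 + 1·0 = 0
  col β: 0·3 + 1·0 + 1·0 + 1·0 + 0·-2 = 0
  col γ: 0·-2 + 0·3 + 1·0 + 1·0 + 1·0 = 0
  col δ: 0·3 + 1·0 + 1·0 + 1·0 + 0·-3 = 0
  col ε: 1·3 + 1·0 + 1·-3 = 0

y = (p0:0, p1:0, p2:1, p3:1, p4:1, p5:0, p6:0)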